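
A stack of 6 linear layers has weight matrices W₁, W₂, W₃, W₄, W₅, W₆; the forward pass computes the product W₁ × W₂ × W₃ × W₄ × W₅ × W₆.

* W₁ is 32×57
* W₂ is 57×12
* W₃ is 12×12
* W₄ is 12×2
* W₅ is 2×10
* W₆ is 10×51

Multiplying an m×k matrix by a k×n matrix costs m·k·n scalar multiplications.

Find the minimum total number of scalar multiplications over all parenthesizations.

Adjacent pairs: W₁W₂ = 32·57·12 = 21888; W₂W₃ = 57·12·12 = 8208; W₃W₄ = 12·12·2 = 288; W₄W₅ = 12·2·10 = 240; W₅W₆ = 2·10·51 = 1020.
Length 3: W₁..W₃: k=1: 0+8208+32·57·12=30096; k=2: 21888+0+32·12·12=26496 → min 26496 | W₂..W₄: k=2: 0+288+57·12·2=1656; k=3: 8208+0+57·12·2=9576 → min 1656 | W₃..W₅: k=3: 0+240+12·12·10=1680; k=4: 288+0+12·2·10=528 → min 528 | W₄..W₆: k=4: 0+1020+12·2·51=2244; k=5: 240+0+12·10·51=6360 → min 2244.
Length 4: W₁..W₄: k=1: 0+1656+32·57·2=5304; k=2: 21888+288+32·12·2=22944; k=3: 26496+0+32·12·2=27264 → min 5304 | W₂..W₅: k=2: 0+528+57·12·10=7368; k=3: 8208+240+57·12·10=15288; k=4: 1656+0+57·2·10=2796 → min 2796 | W₃..W₆: k=3: 0+2244+12·12·51=9588; k=4: 288+1020+12·2·51=2532; k=5: 528+0+12·10·51=6648 → min 2532.
Length 5: W₁..W₅: k=1: 0+2796+32·57·10=21036; k=2: 21888+528+32·12·10=26256; k=3: 26496+240+32·12·10=30576; k=4: 5304+0+32·2·10=5944 → min 5944 | W₂..W₆: k=2: 0+2532+57·12·51=37416; k=3: 8208+2244+57·12·51=45336; k=4: 1656+1020+57·2·51=8490; k=5: 2796+0+57·10·51=31866 → min 8490.
Length 6: W₁..W₆: k=1: 0+8490+32·57·51=101514; k=2: 21888+2532+32·12·51=44004; k=3: 26496+2244+32·12·51=48324; k=4: 5304+1020+32·2·51=9588; k=5: 5944+0+32·10·51=22264 → min 9588.
Optimal order: ((W₁ × (W₂ × (W₃ × W₄))) × (W₅ × W₆)) with cost 9588.

9588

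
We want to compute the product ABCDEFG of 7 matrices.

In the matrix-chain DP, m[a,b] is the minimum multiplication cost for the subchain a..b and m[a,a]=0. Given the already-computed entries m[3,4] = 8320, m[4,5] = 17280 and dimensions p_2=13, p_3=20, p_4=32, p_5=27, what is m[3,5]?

19552

m[3,5] = min over k∈[3,4] of m[3,k]+m[k+1,5]+p_{2}·p_k·p_{5}.
k=3: 0 + 17280 + 13·20·27 = 24300; k=4: 8320 + 0 + 13·32·27 = 19552.
Minimum: 19552 at k=4.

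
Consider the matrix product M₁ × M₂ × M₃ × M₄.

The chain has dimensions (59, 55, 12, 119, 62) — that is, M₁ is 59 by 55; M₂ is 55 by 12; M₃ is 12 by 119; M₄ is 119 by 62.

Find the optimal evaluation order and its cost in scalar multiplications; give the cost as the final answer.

Adjacent pairs: M₁M₂ = 59·55·12 = 38940; M₂M₃ = 55·12·119 = 78540; M₃M₄ = 12·119·62 = 88536.
Length 3: M₁..M₃: k=1: 0+78540+59·55·119=464695; k=2: 38940+0+59·12·119=123192 → min 123192 | M₂..M₄: k=2: 0+88536+55·12·62=129456; k=3: 78540+0+55·119·62=484330 → min 129456.
Length 4: M₁..M₄: k=1: 0+129456+59·55·62=330646; k=2: 38940+88536+59·12·62=171372; k=3: 123192+0+59·119·62=558494 → min 171372.
Optimal parenthesization: ((M₁ × M₂) × (M₃ × M₄)) with cost 171372.

171372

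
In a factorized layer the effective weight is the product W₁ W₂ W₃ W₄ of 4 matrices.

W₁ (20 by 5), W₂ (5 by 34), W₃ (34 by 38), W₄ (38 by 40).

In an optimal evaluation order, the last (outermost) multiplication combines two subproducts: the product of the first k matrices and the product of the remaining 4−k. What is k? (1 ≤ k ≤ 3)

Adjacent pairs: W₁W₂ = 20·5·34 = 3400; W₂W₃ = 5·34·38 = 6460; W₃W₄ = 34·38·40 = 51680.
Length 3: W₁..W₃: k=1: 0+6460+20·5·38=10260; k=2: 3400+0+20·34·38=29240 → min 10260 | W₂..W₄: k=2: 0+51680+5·34·40=58480; k=3: 6460+0+5·38·40=14060 → min 14060.
Top-level splits: k=1: (W₁..W₁)·(W₂..W₄) → 0+14060+20·5·40 = 18060; k=2: (W₁..W₂)·(W₃..W₄) → 3400+51680+20·34·40 = 82280; k=3: (W₁..W₃)·(W₄..W₄) → 10260+0+20·38·40 = 40660.
Best split is after W₁, i.e. k = 1.

1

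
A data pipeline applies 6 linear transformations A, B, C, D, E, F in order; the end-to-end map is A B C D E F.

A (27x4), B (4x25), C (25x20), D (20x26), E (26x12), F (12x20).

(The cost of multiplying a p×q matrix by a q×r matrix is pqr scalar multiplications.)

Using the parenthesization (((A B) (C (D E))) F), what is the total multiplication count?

(A B): 27×4 by 4×25 → 27×25, cost 27·4·25 = 2700
(D E): 20×26 by 26×12 → 20×12, cost 20·26·12 = 6240
(C (D E)): 25×20 by 20×12 → 25×12, cost 25·20·12 = 6000; cumulative 12240
((A B) (C (D E))): 27×25 by 25×12 → 27×12, cost 27·25·12 = 8100; cumulative 23040
(((A B) (C (D E))) F): 27×12 by 12×20 → 27×20, cost 27·12·20 = 6480; cumulative 29520
Total: 29520 scalar multiplications.

29520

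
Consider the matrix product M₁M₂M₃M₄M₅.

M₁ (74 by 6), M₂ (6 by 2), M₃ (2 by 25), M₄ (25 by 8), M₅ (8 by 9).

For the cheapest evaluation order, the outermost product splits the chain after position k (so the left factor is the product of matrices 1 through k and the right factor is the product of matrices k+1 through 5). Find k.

2

Adjacent pairs: M₁M₂ = 74·6·2 = 888; M₂M₃ = 6·2·25 = 300; M₃M₄ = 2·25·8 = 400; M₄M₅ = 25·8·9 = 1800.
Length 3: M₁..M₃: k=1: 0+300+74·6·25=11400; k=2: 888+0+74·2·25=4588 → min 4588 | M₂..M₄: k=2: 0+400+6·2·8=496; k=3: 300+0+6·25·8=1500 → min 496 | M₃..M₅: k=3: 0+1800+2·25·9=2250; k=4: 400+0+2·8·9=544 → min 544.
Length 4: M₁..M₄: k=1: 0+496+74·6·8=4048; k=2: 888+400+74·2·8=2472; k=3: 4588+0+74·25·8=19388 → min 2472 | M₂..M₅: k=2: 0+544+6·2·9=652; k=3: 300+1800+6·25·9=3450; k=4: 496+0+6·8·9=928 → min 652.
Top-level splits: k=1: (M₁..M₁)·(M₂..M₅) → 0+652+74·6·9 = 4648; k=2: (M₁..M₂)·(M₃..M₅) → 888+544+74·2·9 = 2764; k=3: (M₁..M₃)·(M₄..M₅) → 4588+1800+74·25·9 = 23038; k=4: (M₁..M₄)·(M₅..M₅) → 2472+0+74·8·9 = 7800.
Best split is after M₂, i.e. k = 2.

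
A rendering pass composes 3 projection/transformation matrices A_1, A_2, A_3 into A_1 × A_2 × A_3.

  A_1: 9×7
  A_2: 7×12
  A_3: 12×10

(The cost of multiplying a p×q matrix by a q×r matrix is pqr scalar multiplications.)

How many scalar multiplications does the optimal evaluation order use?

Order (A_1 × (A_2 × A_3)): (A_2 × A_3): 7×12 by 12×10 → 7×10, cost 7·12·10 = 840; (A_1 × (A_2 × A_3)): 9×7 by 7×10 → 9×10, cost 9·7·10 = 630; cumulative 1470. Total 1470.
Order ((A_1 × A_2) × A_3): (A_1 × A_2): 9×7 by 7×12 → 9×12, cost 9·7·12 = 756; ((A_1 × A_2) × A_3): 9×12 by 12×10 → 9×10, cost 9·12·10 = 1080; cumulative 1836. Total 1836.
Minimum: 1470.

1470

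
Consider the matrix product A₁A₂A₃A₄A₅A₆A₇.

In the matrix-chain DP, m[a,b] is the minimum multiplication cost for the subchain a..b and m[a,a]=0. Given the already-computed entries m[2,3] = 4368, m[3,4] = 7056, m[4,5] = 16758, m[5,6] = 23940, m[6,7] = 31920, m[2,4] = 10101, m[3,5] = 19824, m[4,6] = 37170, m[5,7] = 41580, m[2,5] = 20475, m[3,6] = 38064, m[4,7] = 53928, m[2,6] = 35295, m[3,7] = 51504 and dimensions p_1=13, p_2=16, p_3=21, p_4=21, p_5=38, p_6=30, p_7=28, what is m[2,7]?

m[2,7] = min over k∈[2,6] of m[2,k]+m[k+1,7]+p_{1}·p_k·p_{7}.
k=2: 0 + 51504 + 13·16·28 = 57328; k=3: 4368 + 53928 + 13·21·28 = 65940; k=4: 10101 + 41580 + 13·21·28 = 59325; k=5: 20475 + 31920 + 13·38·28 = 66227; k=6: 35295 + 0 + 13·30·28 = 46215.
Minimum: 46215 at k=6.

46215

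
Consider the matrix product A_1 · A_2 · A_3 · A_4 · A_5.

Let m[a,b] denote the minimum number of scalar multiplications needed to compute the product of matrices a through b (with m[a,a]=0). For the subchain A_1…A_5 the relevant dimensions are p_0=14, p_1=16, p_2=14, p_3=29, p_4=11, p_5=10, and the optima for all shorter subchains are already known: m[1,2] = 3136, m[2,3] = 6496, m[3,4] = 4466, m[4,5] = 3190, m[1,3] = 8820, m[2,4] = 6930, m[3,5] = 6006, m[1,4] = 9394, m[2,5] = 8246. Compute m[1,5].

m[1,5] = min over k∈[1,4] of m[1,k]+m[k+1,5]+p_{0}·p_k·p_{5}.
k=1: 0 + 8246 + 14·16·10 = 10486; k=2: 3136 + 6006 + 14·14·10 = 11102; k=3: 8820 + 3190 + 14·29·10 = 16070; k=4: 9394 + 0 + 14·11·10 = 10934.
Minimum: 10486 at k=1.

10486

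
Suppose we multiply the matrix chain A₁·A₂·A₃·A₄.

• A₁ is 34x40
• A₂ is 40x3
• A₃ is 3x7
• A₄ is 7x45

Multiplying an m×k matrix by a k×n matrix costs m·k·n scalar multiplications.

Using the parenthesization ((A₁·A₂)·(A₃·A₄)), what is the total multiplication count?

(A₁·A₂): 34×40 by 40×3 → 34×3, cost 34·40·3 = 4080
(A₃·A₄): 3×7 by 7×45 → 3×45, cost 3·7·45 = 945
((A₁·A₂)·(A₃·A₄)): 34×3 by 3×45 → 34×45, cost 34·3·45 = 4590; cumulative 9615
Total: 9615 scalar multiplications.

9615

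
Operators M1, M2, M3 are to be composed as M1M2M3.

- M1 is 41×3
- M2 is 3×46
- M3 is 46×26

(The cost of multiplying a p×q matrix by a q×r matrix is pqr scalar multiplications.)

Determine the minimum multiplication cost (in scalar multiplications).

Order (M1(M2M3)): (M2M3): 3×46 by 46×26 → 3×26, cost 3·46·26 = 3588; (M1(M2M3)): 41×3 by 3×26 → 41×26, cost 41·3·26 = 3198; cumulative 6786. Total 6786.
Order ((M1M2)M3): (M1M2): 41×3 by 3×46 → 41×46, cost 41·3·46 = 5658; ((M1M2)M3): 41×46 by 46×26 → 41×26, cost 41·46·26 = 49036; cumulative 54694. Total 54694.
Minimum: 6786.

6786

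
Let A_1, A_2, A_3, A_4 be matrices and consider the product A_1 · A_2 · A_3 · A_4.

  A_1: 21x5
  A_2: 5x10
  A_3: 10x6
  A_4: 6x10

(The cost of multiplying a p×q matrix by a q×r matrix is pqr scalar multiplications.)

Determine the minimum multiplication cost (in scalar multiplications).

Adjacent pairs: A_1A_2 = 21·5·10 = 1050; A_2A_3 = 5·10·6 = 300; A_3A_4 = 10·6·10 = 600.
Length 3: A_1..A_3: k=1: 0+300+21·5·6=930; k=2: 1050+0+21·10·6=2310 → min 930 | A_2..A_4: k=2: 0+600+5·10·10=1100; k=3: 300+0+5·6·10=600 → min 600.
Length 4: A_1..A_4: k=1: 0+600+21·5·10=1650; k=2: 1050+600+21·10·10=3750; k=3: 930+0+21·6·10=2190 → min 1650.
Optimal order: (A_1 · ((A_2 · A_3) · A_4)) with cost 1650.

1650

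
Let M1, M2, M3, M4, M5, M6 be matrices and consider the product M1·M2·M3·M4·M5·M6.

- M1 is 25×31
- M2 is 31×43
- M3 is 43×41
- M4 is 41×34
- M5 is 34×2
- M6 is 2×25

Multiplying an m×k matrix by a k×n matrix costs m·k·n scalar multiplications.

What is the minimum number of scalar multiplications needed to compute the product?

Adjacent pairs: M1M2 = 25·31·43 = 33325; M2M3 = 31·43·41 = 54653; M3M4 = 43·41·34 = 59942; M4M5 = 41·34·2 = 2788; M5M6 = 34·2·25 = 1700.
Length 3: M1..M3: k=1: 0+54653+25·31·41=86428; k=2: 33325+0+25·43·41=77400 → min 77400 | M2..M4: k=2: 0+59942+31·43·34=105264; k=3: 54653+0+31·41·34=97867 → min 97867 | M3..M5: k=3: 0+2788+43·41·2=6314; k=4: 59942+0+43·34·2=62866 → min 6314 | M4..M6: k=4: 0+1700+41·34·25=36550; k=5: 2788+0+41·2·25=4838 → min 4838.
Length 4: M1..M4: k=1: 0+97867+25·31·34=124217; k=2: 33325+59942+25·43·34=129817; k=3: 77400+0+25·41·34=112250 → min 112250 | M2..M5: k=2: 0+6314+31·43·2=8980; k=3: 54653+2788+31·41·2=59983; k=4: 97867+0+31·34·2=99975 → min 8980 | M3..M6: k=3: 0+4838+43·41·25=48913; k=4: 59942+1700+43·34·25=98192; k=5: 6314+0+43·2·25=8464 → min 8464.
Length 5: M1..M5: k=1: 0+8980+25·31·2=10530; k=2: 33325+6314+25·43·2=41789; k=3: 77400+2788+25·41·2=82238; k=4: 112250+0+25·34·2=113950 → min 10530 | M2..M6: k=2: 0+8464+31·43·25=41789; k=3: 54653+4838+31·41·25=91266; k=4: 97867+1700+31·34·25=125917; k=5: 8980+0+31·2·25=10530 → min 10530.
Length 6: M1..M6: k=1: 0+10530+25·31·25=29905; k=2: 33325+8464+25·43·25=68664; k=3: 77400+4838+25·41·25=107863; k=4: 112250+1700+25·34·25=135200; k=5: 10530+0+25·2·25=11780 → min 11780.
Optimal order: ((M1·(M2·(M3·(M4·M5))))·M6) with cost 11780.

11780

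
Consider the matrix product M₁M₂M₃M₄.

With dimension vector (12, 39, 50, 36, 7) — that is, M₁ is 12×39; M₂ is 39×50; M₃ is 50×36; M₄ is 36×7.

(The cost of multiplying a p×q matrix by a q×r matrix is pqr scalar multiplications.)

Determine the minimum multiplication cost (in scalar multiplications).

29526

Adjacent pairs: M₁M₂ = 12·39·50 = 23400; M₂M₃ = 39·50·36 = 70200; M₃M₄ = 50·36·7 = 12600.
Length 3: M₁..M₃: k=1: 0+70200+12·39·36=87048; k=2: 23400+0+12·50·36=45000 → min 45000 | M₂..M₄: k=2: 0+12600+39·50·7=26250; k=3: 70200+0+39·36·7=80028 → min 26250.
Length 4: M₁..M₄: k=1: 0+26250+12·39·7=29526; k=2: 23400+12600+12·50·7=40200; k=3: 45000+0+12·36·7=48024 → min 29526.
Optimal order: (M₁(M₂(M₃M₄))) with cost 29526.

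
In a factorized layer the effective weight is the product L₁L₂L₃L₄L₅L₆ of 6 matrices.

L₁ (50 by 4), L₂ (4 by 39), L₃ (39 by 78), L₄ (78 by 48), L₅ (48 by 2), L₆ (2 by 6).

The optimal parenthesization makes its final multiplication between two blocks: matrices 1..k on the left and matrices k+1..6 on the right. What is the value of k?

5

Adjacent pairs: L₁L₂ = 50·4·39 = 7800; L₂L₃ = 4·39·78 = 12168; L₃L₄ = 39·78·48 = 146016; L₄L₅ = 78·48·2 = 7488; L₅L₆ = 48·2·6 = 576.
Length 3: L₁..L₃: k=1: 0+12168+50·4·78=27768; k=2: 7800+0+50·39·78=159900 → min 27768 | L₂..L₄: k=2: 0+146016+4·39·48=153504; k=3: 12168+0+4·78·48=27144 → min 27144 | L₃..L₅: k=3: 0+7488+39·78·2=13572; k=4: 146016+0+39·48·2=149760 → min 13572 | L₄..L₆: k=4: 0+576+78·48·6=23040; k=5: 7488+0+78·2·6=8424 → min 8424.
Length 4: L₁..L₄: k=1: 0+27144+50·4·48=36744; k=2: 7800+146016+50·39·48=247416; k=3: 27768+0+50·78·48=214968 → min 36744 | L₂..L₅: k=2: 0+13572+4·39·2=13884; k=3: 12168+7488+4·78·2=20280; k=4: 27144+0+4·48·2=27528 → min 13884 | L₃..L₆: k=3: 0+8424+39·78·6=26676; k=4: 146016+576+39·48·6=157824; k=5: 13572+0+39·2·6=14040 → min 14040.
Length 5: L₁..L₅: k=1: 0+13884+50·4·2=14284; k=2: 7800+13572+50·39·2=25272; k=3: 27768+7488+50·78·2=43056; k=4: 36744+0+50·48·2=41544 → min 14284 | L₂..L₆: k=2: 0+14040+4·39·6=14976; k=3: 12168+8424+4·78·6=22464; k=4: 27144+576+4·48·6=28872; k=5: 13884+0+4·2·6=13932 → min 13932.
Top-level splits: k=1: (L₁..L₁)·(L₂..L₆) → 0+13932+50·4·6 = 15132; k=2: (L₁..L₂)·(L₃..L₆) → 7800+14040+50·39·6 = 33540; k=3: (L₁..L₃)·(L₄..L₆) → 27768+8424+50·78·6 = 59592; k=4: (L₁..L₄)·(L₅..L₆) → 36744+576+50·48·6 = 51720; k=5: (L₁..L₅)·(L₆..L₆) → 14284+0+50·2·6 = 14884.
Best split is after L₅, i.e. k = 5.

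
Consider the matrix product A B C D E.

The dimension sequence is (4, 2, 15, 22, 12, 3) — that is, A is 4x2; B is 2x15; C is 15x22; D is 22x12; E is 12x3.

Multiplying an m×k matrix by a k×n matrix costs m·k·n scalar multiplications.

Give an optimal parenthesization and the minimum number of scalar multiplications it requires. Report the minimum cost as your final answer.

1284

Adjacent pairs: AB = 4·2·15 = 120; BC = 2·15·22 = 660; CD = 15·22·12 = 3960; DE = 22·12·3 = 792.
Length 3: A..C: k=1: 0+660+4·2·22=836; k=2: 120+0+4·15·22=1440 → min 836 | B..D: k=2: 0+3960+2·15·12=4320; k=3: 660+0+2·22·12=1188 → min 1188 | C..E: k=3: 0+792+15·22·3=1782; k=4: 3960+0+15·12·3=4500 → min 1782.
Length 4: A..D: k=1: 0+1188+4·2·12=1284; k=2: 120+3960+4·15·12=4800; k=3: 836+0+4·22·12=1892 → min 1284 | B..E: k=2: 0+1782+2·15·3=1872; k=3: 660+792+2·22·3=1584; k=4: 1188+0+2·12·3=1260 → min 1260.
Length 5: A..E: k=1: 0+1260+4·2·3=1284; k=2: 120+1782+4·15·3=2082; k=3: 836+792+4·22·3=1892; k=4: 1284+0+4·12·3=1428 → min 1284.
Optimal parenthesization: (A (((B C) D) E)) with cost 1284.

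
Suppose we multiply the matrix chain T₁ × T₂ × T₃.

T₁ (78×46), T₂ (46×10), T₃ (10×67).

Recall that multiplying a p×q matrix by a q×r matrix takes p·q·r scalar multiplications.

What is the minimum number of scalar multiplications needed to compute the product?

88140

Order (T₁ × (T₂ × T₃)): (T₂ × T₃): 46×10 by 10×67 → 46×67, cost 46·10·67 = 30820; (T₁ × (T₂ × T₃)): 78×46 by 46×67 → 78×67, cost 78·46·67 = 240396; cumulative 271216. Total 271216.
Order ((T₁ × T₂) × T₃): (T₁ × T₂): 78×46 by 46×10 → 78×10, cost 78·46·10 = 35880; ((T₁ × T₂) × T₃): 78×10 by 10×67 → 78×67, cost 78·10·67 = 52260; cumulative 88140. Total 88140.
Minimum: 88140.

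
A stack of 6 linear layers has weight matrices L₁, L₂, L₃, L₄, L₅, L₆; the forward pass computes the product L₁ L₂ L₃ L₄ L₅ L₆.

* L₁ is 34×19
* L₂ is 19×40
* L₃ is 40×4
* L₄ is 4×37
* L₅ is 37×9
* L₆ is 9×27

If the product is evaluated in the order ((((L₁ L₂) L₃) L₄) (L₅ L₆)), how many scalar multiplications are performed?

79269

(L₁ L₂): 34×19 by 19×40 → 34×40, cost 34·19·40 = 25840
((L₁ L₂) L₃): 34×40 by 40×4 → 34×4, cost 34·40·4 = 5440; cumulative 31280
(((L₁ L₂) L₃) L₄): 34×4 by 4×37 → 34×37, cost 34·4·37 = 5032; cumulative 36312
(L₅ L₆): 37×9 by 9×27 → 37×27, cost 37·9·27 = 8991
((((L₁ L₂) L₃) L₄) (L₅ L₆)): 34×37 by 37×27 → 34×27, cost 34·37·27 = 33966; cumulative 79269
Total: 79269 scalar multiplications.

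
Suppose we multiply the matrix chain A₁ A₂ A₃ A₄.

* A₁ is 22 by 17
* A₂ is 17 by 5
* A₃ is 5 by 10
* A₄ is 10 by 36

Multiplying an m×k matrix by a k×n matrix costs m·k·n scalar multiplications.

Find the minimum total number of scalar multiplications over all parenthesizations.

7630

Adjacent pairs: A₁A₂ = 22·17·5 = 1870; A₂A₃ = 17·5·10 = 850; A₃A₄ = 5·10·36 = 1800.
Length 3: A₁..A₃: k=1: 0+850+22·17·10=4590; k=2: 1870+0+22·5·10=2970 → min 2970 | A₂..A₄: k=2: 0+1800+17·5·36=4860; k=3: 850+0+17·10·36=6970 → min 4860.
Length 4: A₁..A₄: k=1: 0+4860+22·17·36=18324; k=2: 1870+1800+22·5·36=7630; k=3: 2970+0+22·10·36=10890 → min 7630.
Optimal order: ((A₁ A₂) (A₃ A₄)) with cost 7630.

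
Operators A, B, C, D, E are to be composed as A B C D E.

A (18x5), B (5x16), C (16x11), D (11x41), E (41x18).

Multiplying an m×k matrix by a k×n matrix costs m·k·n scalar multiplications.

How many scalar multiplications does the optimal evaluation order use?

8445

Adjacent pairs: AB = 18·5·16 = 1440; BC = 5·16·11 = 880; CD = 16·11·41 = 7216; DE = 11·41·18 = 8118.
Length 3: A..C: k=1: 0+880+18·5·11=1870; k=2: 1440+0+18·16·11=4608 → min 1870 | B..D: k=2: 0+7216+5·16·41=10496; k=3: 880+0+5·11·41=3135 → min 3135 | C..E: k=3: 0+8118+16·11·18=11286; k=4: 7216+0+16·41·18=19024 → min 11286.
Length 4: A..D: k=1: 0+3135+18·5·41=6825; k=2: 1440+7216+18·16·41=20464; k=3: 1870+0+18·11·41=9988 → min 6825 | B..E: k=2: 0+11286+5·16·18=12726; k=3: 880+8118+5·11·18=9988; k=4: 3135+0+5·41·18=6825 → min 6825.
Length 5: A..E: k=1: 0+6825+18·5·18=8445; k=2: 1440+11286+18·16·18=17910; k=3: 1870+8118+18·11·18=13552; k=4: 6825+0+18·41·18=20109 → min 8445.
Optimal order: (A (((B C) D) E)) with cost 8445.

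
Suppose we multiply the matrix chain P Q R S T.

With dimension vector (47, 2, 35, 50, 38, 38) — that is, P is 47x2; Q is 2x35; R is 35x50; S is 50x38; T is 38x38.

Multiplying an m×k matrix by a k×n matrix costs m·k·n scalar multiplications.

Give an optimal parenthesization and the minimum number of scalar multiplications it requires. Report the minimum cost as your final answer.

Adjacent pairs: PQ = 47·2·35 = 3290; QR = 2·35·50 = 3500; RS = 35·50·38 = 66500; ST = 50·38·38 = 72200.
Length 3: P..R: k=1: 0+3500+47·2·50=8200; k=2: 3290+0+47·35·50=85540 → min 8200 | Q..S: k=2: 0+66500+2·35·38=69160; k=3: 3500+0+2·50·38=7300 → min 7300 | R..T: k=3: 0+72200+35·50·38=138700; k=4: 66500+0+35·38·38=117040 → min 117040.
Length 4: P..S: k=1: 0+7300+47·2·38=10872; k=2: 3290+66500+47·35·38=132300; k=3: 8200+0+47·50·38=97500 → min 10872 | Q..T: k=2: 0+117040+2·35·38=119700; k=3: 3500+72200+2·50·38=79500; k=4: 7300+0+2·38·38=10188 → min 10188.
Length 5: P..T: k=1: 0+10188+47·2·38=13760; k=2: 3290+117040+47·35·38=182840; k=3: 8200+72200+47·50·38=169700; k=4: 10872+0+47·38·38=78740 → min 13760.
Optimal parenthesization: (P (((Q R) S) T)) with cost 13760.

13760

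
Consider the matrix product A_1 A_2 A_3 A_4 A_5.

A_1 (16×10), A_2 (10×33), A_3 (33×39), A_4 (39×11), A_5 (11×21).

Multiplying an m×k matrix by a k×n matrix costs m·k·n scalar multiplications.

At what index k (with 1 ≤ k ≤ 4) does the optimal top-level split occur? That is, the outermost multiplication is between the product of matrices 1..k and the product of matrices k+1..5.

4

Adjacent pairs: A_1A_2 = 16·10·33 = 5280; A_2A_3 = 10·33·39 = 12870; A_3A_4 = 33·39·11 = 14157; A_4A_5 = 39·11·21 = 9009.
Length 3: A_1..A_3: k=1: 0+12870+16·10·39=19110; k=2: 5280+0+16·33·39=25872 → min 19110 | A_2..A_4: k=2: 0+14157+10·33·11=17787; k=3: 12870+0+10·39·11=17160 → min 17160 | A_3..A_5: k=3: 0+9009+33·39·21=36036; k=4: 14157+0+33·11·21=21780 → min 21780.
Length 4: A_1..A_4: k=1: 0+17160+16·10·11=18920; k=2: 5280+14157+16·33·11=25245; k=3: 19110+0+16·39·11=25974 → min 18920 | A_2..A_5: k=2: 0+21780+10·33·21=28710; k=3: 12870+9009+10·39·21=30069; k=4: 17160+0+10·11·21=19470 → min 19470.
Top-level splits: k=1: (A_1..A_1)·(A_2..A_5) → 0+19470+16·10·21 = 22830; k=2: (A_1..A_2)·(A_3..A_5) → 5280+21780+16·33·21 = 38148; k=3: (A_1..A_3)·(A_4..A_5) → 19110+9009+16·39·21 = 41223; k=4: (A_1..A_4)·(A_5..A_5) → 18920+0+16·11·21 = 22616.
Best split is after A_4, i.e. k = 4.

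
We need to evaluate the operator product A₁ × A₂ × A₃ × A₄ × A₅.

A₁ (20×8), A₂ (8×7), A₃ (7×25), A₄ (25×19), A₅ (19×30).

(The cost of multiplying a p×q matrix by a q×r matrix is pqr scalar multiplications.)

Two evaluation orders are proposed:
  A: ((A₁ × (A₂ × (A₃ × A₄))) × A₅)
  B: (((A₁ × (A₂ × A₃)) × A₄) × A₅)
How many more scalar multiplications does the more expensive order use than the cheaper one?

Order A = ((A₁ × (A₂ × (A₃ × A₄))) × A₅): (A₃ × A₄): 7×25 by 25×19 → 7×19, cost 7·25·19 = 3325; (A₂ × (A₃ × A₄)): 8×7 by 7×19 → 8×19, cost 8·7·19 = 1064; cumulative 4389; (A₁ × (A₂ × (A₃ × A₄))): 20×8 by 8×19 → 20×19, cost 20·8·19 = 3040; cumulative 7429; ((A₁ × (A₂ × (A₃ × A₄))) × A₅): 20×19 by 19×30 → 20×30, cost 20·19·30 = 11400; cumulative 18829. Total 18829.
Order B = (((A₁ × (A₂ × A₃)) × A₄) × A₅): (A₂ × A₃): 8×7 by 7×25 → 8×25, cost 8·7·25 = 1400; (A₁ × (A₂ × A₃)): 20×8 by 8×25 → 20×25, cost 20·8·25 = 4000; cumulative 5400; ((A₁ × (A₂ × A₃)) × A₄): 20×25 by 25×19 → 20×19, cost 20·25·19 = 9500; cumulative 14900; (((A₁ × (A₂ × A₃)) × A₄) × A₅): 20×19 by 19×30 → 20×30, cost 20·19·30 = 11400; cumulative 26300. Total 26300.
Difference: |18829 − 26300| = 7471.

7471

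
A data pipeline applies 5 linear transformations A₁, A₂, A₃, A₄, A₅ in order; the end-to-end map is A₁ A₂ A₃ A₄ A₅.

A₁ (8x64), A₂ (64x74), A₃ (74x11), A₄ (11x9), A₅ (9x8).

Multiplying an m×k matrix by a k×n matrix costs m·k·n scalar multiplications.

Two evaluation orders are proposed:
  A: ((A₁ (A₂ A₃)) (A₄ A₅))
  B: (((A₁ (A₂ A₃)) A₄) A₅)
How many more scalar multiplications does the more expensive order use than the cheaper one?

128

Order A = ((A₁ (A₂ A₃)) (A₄ A₅)): (A₂ A₃): 64×74 by 74×11 → 64×11, cost 64·74·11 = 52096; (A₁ (A₂ A₃)): 8×64 by 64×11 → 8×11, cost 8·64·11 = 5632; cumulative 57728; (A₄ A₅): 11×9 by 9×8 → 11×8, cost 11·9·8 = 792; ((A₁ (A₂ A₃)) (A₄ A₅)): 8×11 by 11×8 → 8×8, cost 8·11·8 = 704; cumulative 59224. Total 59224.
Order B = (((A₁ (A₂ A₃)) A₄) A₅): (A₂ A₃): 64×74 by 74×11 → 64×11, cost 64·74·11 = 52096; (A₁ (A₂ A₃)): 8×64 by 64×11 → 8×11, cost 8·64·11 = 5632; cumulative 57728; ((A₁ (A₂ A₃)) A₄): 8×11 by 11×9 → 8×9, cost 8·11·9 = 792; cumulative 58520; (((A₁ (A₂ A₃)) A₄) A₅): 8×9 by 9×8 → 8×8, cost 8·9·8 = 576; cumulative 59096. Total 59096.
Difference: |59224 − 59096| = 128.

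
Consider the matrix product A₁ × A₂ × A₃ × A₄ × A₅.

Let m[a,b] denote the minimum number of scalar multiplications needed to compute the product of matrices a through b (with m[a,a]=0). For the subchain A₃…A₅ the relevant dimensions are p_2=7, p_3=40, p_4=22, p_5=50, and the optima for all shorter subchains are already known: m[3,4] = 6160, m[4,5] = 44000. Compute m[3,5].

m[3,5] = min over k∈[3,4] of m[3,k]+m[k+1,5]+p_{2}·p_k·p_{5}.
k=3: 0 + 44000 + 7·40·50 = 58000; k=4: 6160 + 0 + 7·22·50 = 13860.
Minimum: 13860 at k=4.

13860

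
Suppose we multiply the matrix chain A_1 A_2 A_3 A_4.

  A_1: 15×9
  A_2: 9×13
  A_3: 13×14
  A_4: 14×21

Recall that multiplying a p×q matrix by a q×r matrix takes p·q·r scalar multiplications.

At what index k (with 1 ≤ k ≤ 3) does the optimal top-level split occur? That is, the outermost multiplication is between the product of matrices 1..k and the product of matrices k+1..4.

Adjacent pairs: A_1A_2 = 15·9·13 = 1755; A_2A_3 = 9·13·14 = 1638; A_3A_4 = 13·14·21 = 3822.
Length 3: A_1..A_3: k=1: 0+1638+15·9·14=3528; k=2: 1755+0+15·13·14=4485 → min 3528 | A_2..A_4: k=2: 0+3822+9·13·21=6279; k=3: 1638+0+9·14·21=4284 → min 4284.
Top-level splits: k=1: (A_1..A_1)·(A_2..A_4) → 0+4284+15·9·21 = 7119; k=2: (A_1..A_2)·(A_3..A_4) → 1755+3822+15·13·21 = 9672; k=3: (A_1..A_3)·(A_4..A_4) → 3528+0+15·14·21 = 7938.
Best split is after A_1, i.e. k = 1.

1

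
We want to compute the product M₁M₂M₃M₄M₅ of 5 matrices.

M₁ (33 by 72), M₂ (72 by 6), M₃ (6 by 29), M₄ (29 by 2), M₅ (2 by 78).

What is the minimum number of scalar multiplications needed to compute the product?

11112

Adjacent pairs: M₁M₂ = 33·72·6 = 14256; M₂M₃ = 72·6·29 = 12528; M₃M₄ = 6·29·2 = 348; M₄M₅ = 29·2·78 = 4524.
Length 3: M₁..M₃: k=1: 0+12528+33·72·29=81432; k=2: 14256+0+33·6·29=19998 → min 19998 | M₂..M₄: k=2: 0+348+72·6·2=1212; k=3: 12528+0+72·29·2=16704 → min 1212 | M₃..M₅: k=3: 0+4524+6·29·78=18096; k=4: 348+0+6·2·78=1284 → min 1284.
Length 4: M₁..M₄: k=1: 0+1212+33·72·2=5964; k=2: 14256+348+33·6·2=15000; k=3: 19998+0+33·29·2=21912 → min 5964 | M₂..M₅: k=2: 0+1284+72·6·78=34980; k=3: 12528+4524+72·29·78=179916; k=4: 1212+0+72·2·78=12444 → min 12444.
Length 5: M₁..M₅: k=1: 0+12444+33·72·78=197772; k=2: 14256+1284+33·6·78=30984; k=3: 19998+4524+33·29·78=99168; k=4: 5964+0+33·2·78=11112 → min 11112.
Optimal order: ((M₁(M₂(M₃M₄)))M₅) with cost 11112.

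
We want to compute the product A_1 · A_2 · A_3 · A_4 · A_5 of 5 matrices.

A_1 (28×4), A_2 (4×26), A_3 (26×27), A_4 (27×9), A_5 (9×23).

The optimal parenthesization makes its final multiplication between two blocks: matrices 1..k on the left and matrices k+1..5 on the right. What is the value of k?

1

Adjacent pairs: A_1A_2 = 28·4·26 = 2912; A_2A_3 = 4·26·27 = 2808; A_3A_4 = 26·27·9 = 6318; A_4A_5 = 27·9·23 = 5589.
Length 3: A_1..A_3: k=1: 0+2808+28·4·27=5832; k=2: 2912+0+28·26·27=22568 → min 5832 | A_2..A_4: k=2: 0+6318+4·26·9=7254; k=3: 2808+0+4·27·9=3780 → min 3780 | A_3..A_5: k=3: 0+5589+26·27·23=21735; k=4: 6318+0+26·9·23=11700 → min 11700.
Length 4: A_1..A_4: k=1: 0+3780+28·4·9=4788; k=2: 2912+6318+28·26·9=15782; k=3: 5832+0+28·27·9=12636 → min 4788 | A_2..A_5: k=2: 0+11700+4·26·23=14092; k=3: 2808+5589+4·27·23=10881; k=4: 3780+0+4·9·23=4608 → min 4608.
Top-level splits: k=1: (A_1..A_1)·(A_2..A_5) → 0+4608+28·4·23 = 7184; k=2: (A_1..A_2)·(A_3..A_5) → 2912+11700+28·26·23 = 31356; k=3: (A_1..A_3)·(A_4..A_5) → 5832+5589+28·27·23 = 28809; k=4: (A_1..A_4)·(A_5..A_5) → 4788+0+28·9·23 = 10584.
Best split is after A_1, i.e. k = 1.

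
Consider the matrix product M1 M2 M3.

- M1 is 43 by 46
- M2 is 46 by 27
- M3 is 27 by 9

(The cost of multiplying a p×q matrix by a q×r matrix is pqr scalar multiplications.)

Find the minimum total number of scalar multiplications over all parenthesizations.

Order (M1 (M2 M3)): (M2 M3): 46×27 by 27×9 → 46×9, cost 46·27·9 = 11178; (M1 (M2 M3)): 43×46 by 46×9 → 43×9, cost 43·46·9 = 17802; cumulative 28980. Total 28980.
Order ((M1 M2) M3): (M1 M2): 43×46 by 46×27 → 43×27, cost 43·46·27 = 53406; ((M1 M2) M3): 43×27 by 27×9 → 43×9, cost 43·27·9 = 10449; cumulative 63855. Total 63855.
Minimum: 28980.

28980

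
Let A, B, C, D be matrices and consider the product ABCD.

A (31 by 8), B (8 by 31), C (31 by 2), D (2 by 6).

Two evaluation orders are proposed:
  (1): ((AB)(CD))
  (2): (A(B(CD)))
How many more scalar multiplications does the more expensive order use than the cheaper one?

Order (1) = ((AB)(CD)): (AB): 31×8 by 8×31 → 31×31, cost 31·8·31 = 7688; (CD): 31×2 by 2×6 → 31×6, cost 31·2·6 = 372; ((AB)(CD)): 31×31 by 31×6 → 31×6, cost 31·31·6 = 5766; cumulative 13826. Total 13826.
Order (2) = (A(B(CD))): (CD): 31×2 by 2×6 → 31×6, cost 31·2·6 = 372; (B(CD)): 8×31 by 31×6 → 8×6, cost 8·31·6 = 1488; cumulative 1860; (A(B(CD))): 31×8 by 8×6 → 31×6, cost 31·8·6 = 1488; cumulative 3348. Total 3348.
Difference: |13826 − 3348| = 10478.

10478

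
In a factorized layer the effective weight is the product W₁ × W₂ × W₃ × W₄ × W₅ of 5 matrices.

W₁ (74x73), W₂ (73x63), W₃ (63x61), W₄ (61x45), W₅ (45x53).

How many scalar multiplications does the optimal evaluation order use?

799470

Adjacent pairs: W₁W₂ = 74·73·63 = 340326; W₂W₃ = 73·63·61 = 280539; W₃W₄ = 63·61·45 = 172935; W₄W₅ = 61·45·53 = 145485.
Length 3: W₁..W₃: k=1: 0+280539+74·73·61=610061; k=2: 340326+0+74·63·61=624708 → min 610061 | W₂..W₄: k=2: 0+172935+73·63·45=379890; k=3: 280539+0+73·61·45=480924 → min 379890 | W₃..W₅: k=3: 0+145485+63·61·53=349164; k=4: 172935+0+63·45·53=323190 → min 323190.
Length 4: W₁..W₄: k=1: 0+379890+74·73·45=622980; k=2: 340326+172935+74·63·45=723051; k=3: 610061+0+74·61·45=813191 → min 622980 | W₂..W₅: k=2: 0+323190+73·63·53=566937; k=3: 280539+145485+73·61·53=662033; k=4: 379890+0+73·45·53=553995 → min 553995.
Length 5: W₁..W₅: k=1: 0+553995+74·73·53=840301; k=2: 340326+323190+74·63·53=910602; k=3: 610061+145485+74·61·53=994788; k=4: 622980+0+74·45·53=799470 → min 799470.
Optimal order: ((W₁ × (W₂ × (W₃ × W₄))) × W₅) with cost 799470.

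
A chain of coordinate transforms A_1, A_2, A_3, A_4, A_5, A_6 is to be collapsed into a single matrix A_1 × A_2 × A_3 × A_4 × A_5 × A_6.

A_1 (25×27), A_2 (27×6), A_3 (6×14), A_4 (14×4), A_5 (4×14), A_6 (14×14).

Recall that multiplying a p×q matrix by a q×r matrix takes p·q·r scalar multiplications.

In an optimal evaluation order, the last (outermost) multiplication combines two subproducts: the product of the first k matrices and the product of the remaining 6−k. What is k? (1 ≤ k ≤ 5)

4

Adjacent pairs: A_1A_2 = 25·27·6 = 4050; A_2A_3 = 27·6·14 = 2268; A_3A_4 = 6·14·4 = 336; A_4A_5 = 14·4·14 = 784; A_5A_6 = 4·14·14 = 784.
Length 3: A_1..A_3: k=1: 0+2268+25·27·14=11718; k=2: 4050+0+25·6·14=6150 → min 6150 | A_2..A_4: k=2: 0+336+27·6·4=984; k=3: 2268+0+27·14·4=3780 → min 984 | A_3..A_5: k=3: 0+784+6·14·14=1960; k=4: 336+0+6·4·14=672 → min 672 | A_4..A_6: k=4: 0+784+14·4·14=1568; k=5: 784+0+14·14·14=3528 → min 1568.
Length 4: A_1..A_4: k=1: 0+984+25·27·4=3684; k=2: 4050+336+25·6·4=4986; k=3: 6150+0+25·14·4=7550 → min 3684 | A_2..A_5: k=2: 0+672+27·6·14=2940; k=3: 2268+784+27·14·14=8344; k=4: 984+0+27·4·14=2496 → min 2496 | A_3..A_6: k=3: 0+1568+6·14·14=2744; k=4: 336+784+6·4·14=1456; k=5: 672+0+6·14·14=1848 → min 1456.
Length 5: A_1..A_5: k=1: 0+2496+25·27·14=11946; k=2: 4050+672+25·6·14=6822; k=3: 6150+784+25·14·14=11834; k=4: 3684+0+25·4·14=5084 → min 5084 | A_2..A_6: k=2: 0+1456+27·6·14=3724; k=3: 2268+1568+27·14·14=9128; k=4: 984+784+27·4·14=3280; k=5: 2496+0+27·14·14=7788 → min 3280.
Top-level splits: k=1: (A_1..A_1)·(A_2..A_6) → 0+3280+25·27·14 = 12730; k=2: (A_1..A_2)·(A_3..A_6) → 4050+1456+25·6·14 = 7606; k=3: (A_1..A_3)·(A_4..A_6) → 6150+1568+25·14·14 = 12618; k=4: (A_1..A_4)·(A_5..A_6) → 3684+784+25·4·14 = 5868; k=5: (A_1..A_5)·(A_6..A_6) → 5084+0+25·14·14 = 9984.
Best split is after A_4, i.e. k = 4.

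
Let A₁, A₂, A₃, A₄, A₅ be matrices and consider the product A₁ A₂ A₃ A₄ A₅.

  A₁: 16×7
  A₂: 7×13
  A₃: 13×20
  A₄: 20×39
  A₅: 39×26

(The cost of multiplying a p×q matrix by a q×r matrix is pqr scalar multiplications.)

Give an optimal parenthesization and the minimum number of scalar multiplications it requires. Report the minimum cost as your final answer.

17290

Adjacent pairs: A₁A₂ = 16·7·13 = 1456; A₂A₃ = 7·13·20 = 1820; A₃A₄ = 13·20·39 = 10140; A₄A₅ = 20·39·26 = 20280.
Length 3: A₁..A₃: k=1: 0+1820+16·7·20=4060; k=2: 1456+0+16·13·20=5616 → min 4060 | A₂..A₄: k=2: 0+10140+7·13·39=13689; k=3: 1820+0+7·20·39=7280 → min 7280 | A₃..A₅: k=3: 0+20280+13·20·26=27040; k=4: 10140+0+13·39·26=23322 → min 23322.
Length 4: A₁..A₄: k=1: 0+7280+16·7·39=11648; k=2: 1456+10140+16·13·39=19708; k=3: 4060+0+16·20·39=16540 → min 11648 | A₂..A₅: k=2: 0+23322+7·13·26=25688; k=3: 1820+20280+7·20·26=25740; k=4: 7280+0+7·39·26=14378 → min 14378.
Length 5: A₁..A₅: k=1: 0+14378+16·7·26=17290; k=2: 1456+23322+16·13·26=30186; k=3: 4060+20280+16·20·26=32660; k=4: 11648+0+16·39·26=27872 → min 17290.
Optimal parenthesization: (A₁ (((A₂ A₃) A₄) A₅)) with cost 17290.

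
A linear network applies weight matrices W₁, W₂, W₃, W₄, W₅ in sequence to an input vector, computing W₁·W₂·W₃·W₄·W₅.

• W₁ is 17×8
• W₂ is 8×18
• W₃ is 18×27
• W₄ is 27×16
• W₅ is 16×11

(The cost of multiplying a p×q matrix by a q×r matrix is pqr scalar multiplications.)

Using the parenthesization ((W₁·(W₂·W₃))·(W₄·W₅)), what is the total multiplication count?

(W₂·W₃): 8×18 by 18×27 → 8×27, cost 8·18·27 = 3888
(W₁·(W₂·W₃)): 17×8 by 8×27 → 17×27, cost 17·8·27 = 3672; cumulative 7560
(W₄·W₅): 27×16 by 16×11 → 27×11, cost 27·16·11 = 4752
((W₁·(W₂·W₃))·(W₄·W₅)): 17×27 by 27×11 → 17×11, cost 17·27·11 = 5049; cumulative 17361
Total: 17361 scalar multiplications.

17361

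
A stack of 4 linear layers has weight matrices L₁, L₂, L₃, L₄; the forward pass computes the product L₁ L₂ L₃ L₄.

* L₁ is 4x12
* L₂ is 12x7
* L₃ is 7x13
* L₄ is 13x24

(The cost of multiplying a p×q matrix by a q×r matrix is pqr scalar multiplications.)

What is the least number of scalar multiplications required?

1948

Adjacent pairs: L₁L₂ = 4·12·7 = 336; L₂L₃ = 12·7·13 = 1092; L₃L₄ = 7·13·24 = 2184.
Length 3: L₁..L₃: k=1: 0+1092+4·12·13=1716; k=2: 336+0+4·7·13=700 → min 700 | L₂..L₄: k=2: 0+2184+12·7·24=4200; k=3: 1092+0+12·13·24=4836 → min 4200.
Length 4: L₁..L₄: k=1: 0+4200+4·12·24=5352; k=2: 336+2184+4·7·24=3192; k=3: 700+0+4·13·24=1948 → min 1948.
Optimal order: (((L₁ L₂) L₃) L₄) with cost 1948.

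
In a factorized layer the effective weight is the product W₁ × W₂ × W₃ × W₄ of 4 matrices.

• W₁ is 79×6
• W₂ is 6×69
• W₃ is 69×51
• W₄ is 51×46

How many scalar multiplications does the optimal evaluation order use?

56994

Adjacent pairs: W₁W₂ = 79·6·69 = 32706; W₂W₃ = 6·69·51 = 21114; W₃W₄ = 69·51·46 = 161874.
Length 3: W₁..W₃: k=1: 0+21114+79·6·51=45288; k=2: 32706+0+79·69·51=310707 → min 45288 | W₂..W₄: k=2: 0+161874+6·69·46=180918; k=3: 21114+0+6·51·46=35190 → min 35190.
Length 4: W₁..W₄: k=1: 0+35190+79·6·46=56994; k=2: 32706+161874+79·69·46=445326; k=3: 45288+0+79·51·46=230622 → min 56994.
Optimal order: (W₁ × ((W₂ × W₃) × W₄)) with cost 56994.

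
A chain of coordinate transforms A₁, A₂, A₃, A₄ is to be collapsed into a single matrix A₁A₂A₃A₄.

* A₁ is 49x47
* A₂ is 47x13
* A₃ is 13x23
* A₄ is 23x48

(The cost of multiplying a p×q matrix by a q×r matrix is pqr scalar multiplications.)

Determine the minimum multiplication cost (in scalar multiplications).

Adjacent pairs: A₁A₂ = 49·47·13 = 29939; A₂A₃ = 47·13·23 = 14053; A₃A₄ = 13·23·48 = 14352.
Length 3: A₁..A₃: k=1: 0+14053+49·47·23=67022; k=2: 29939+0+49·13·23=44590 → min 44590 | A₂..A₄: k=2: 0+14352+47·13·48=43680; k=3: 14053+0+47·23·48=65941 → min 43680.
Length 4: A₁..A₄: k=1: 0+43680+49·47·48=154224; k=2: 29939+14352+49·13·48=74867; k=3: 44590+0+49·23·48=98686 → min 74867.
Optimal order: ((A₁A₂)(A₃A₄)) with cost 74867.

74867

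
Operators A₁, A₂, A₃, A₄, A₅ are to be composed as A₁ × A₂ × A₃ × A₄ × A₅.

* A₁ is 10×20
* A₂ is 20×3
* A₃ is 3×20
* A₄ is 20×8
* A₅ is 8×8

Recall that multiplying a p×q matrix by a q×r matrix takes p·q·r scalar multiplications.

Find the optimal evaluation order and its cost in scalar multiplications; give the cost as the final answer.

Adjacent pairs: A₁A₂ = 10·20·3 = 600; A₂A₃ = 20·3·20 = 1200; A₃A₄ = 3·20·8 = 480; A₄A₅ = 20·8·8 = 1280.
Length 3: A₁..A₃: k=1: 0+1200+10·20·20=5200; k=2: 600+0+10·3·20=1200 → min 1200 | A₂..A₄: k=2: 0+480+20·3·8=960; k=3: 1200+0+20·20·8=4400 → min 960 | A₃..A₅: k=3: 0+1280+3·20·8=1760; k=4: 480+0+3·8·8=672 → min 672.
Length 4: A₁..A₄: k=1: 0+960+10·20·8=2560; k=2: 600+480+10·3·8=1320; k=3: 1200+0+10·20·8=2800 → min 1320 | A₂..A₅: k=2: 0+672+20·3·8=1152; k=3: 1200+1280+20·20·8=5680; k=4: 960+0+20·8·8=2240 → min 1152.
Length 5: A₁..A₅: k=1: 0+1152+10·20·8=2752; k=2: 600+672+10·3·8=1512; k=3: 1200+1280+10·20·8=4080; k=4: 1320+0+10·8·8=1960 → min 1512.
Optimal parenthesization: ((A₁ × A₂) × ((A₃ × A₄) × A₅)) with cost 1512.

1512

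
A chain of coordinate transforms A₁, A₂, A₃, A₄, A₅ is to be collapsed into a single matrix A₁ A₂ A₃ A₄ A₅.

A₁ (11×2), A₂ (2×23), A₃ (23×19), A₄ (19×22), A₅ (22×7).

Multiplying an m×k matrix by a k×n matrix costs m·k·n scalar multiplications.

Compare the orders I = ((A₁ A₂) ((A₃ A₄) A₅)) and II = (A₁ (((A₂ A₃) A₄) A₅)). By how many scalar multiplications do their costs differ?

Order I = ((A₁ A₂) ((A₃ A₄) A₅)): (A₁ A₂): 11×2 by 2×23 → 11×23, cost 11·2·23 = 506; (A₃ A₄): 23×19 by 19×22 → 23×22, cost 23·19·22 = 9614; ((A₃ A₄) A₅): 23×22 by 22×7 → 23×7, cost 23·22·7 = 3542; cumulative 13156; ((A₁ A₂) ((A₃ A₄) A₅)): 11×23 by 23×7 → 11×7, cost 11·23·7 = 1771; cumulative 15433. Total 15433.
Order II = (A₁ (((A₂ A₃) A₄) A₅)): (A₂ A₃): 2×23 by 23×19 → 2×19, cost 2·23·19 = 874; ((A₂ A₃) A₄): 2×19 by 19×22 → 2×22, cost 2·19·22 = 836; cumulative 1710; (((A₂ A₃) A₄) A₅): 2×22 by 22×7 → 2×7, cost 2·22·7 = 308; cumulative 2018; (A₁ (((A₂ A₃) A₄) A₅)): 11×2 by 2×7 → 11×7, cost 11·2·7 = 154; cumulative 2172. Total 2172.
Difference: |15433 − 2172| = 13261.

13261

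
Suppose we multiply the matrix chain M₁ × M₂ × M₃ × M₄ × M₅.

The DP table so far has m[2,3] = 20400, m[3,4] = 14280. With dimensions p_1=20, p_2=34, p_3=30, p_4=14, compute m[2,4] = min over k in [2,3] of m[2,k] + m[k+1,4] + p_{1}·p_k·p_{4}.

m[2,4] = min over k∈[2,3] of m[2,k]+m[k+1,4]+p_{1}·p_k·p_{4}.
k=2: 0 + 14280 + 20·34·14 = 23800; k=3: 20400 + 0 + 20·30·14 = 28800.
Minimum: 23800 at k=2.

23800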